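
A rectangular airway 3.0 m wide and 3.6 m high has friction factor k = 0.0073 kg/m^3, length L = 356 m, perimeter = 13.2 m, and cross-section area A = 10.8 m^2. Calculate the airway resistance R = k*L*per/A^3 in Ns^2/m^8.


Compute the numerator:
k * L * per = 0.0073 * 356 * 13.2
= 34.30416
Compute the denominator:
A^3 = 10.8^3 = 1259.712
Resistance:
R = 34.30416 / 1259.712
= 0.0272 Ns^2/m^8

0.0272 Ns^2/m^8


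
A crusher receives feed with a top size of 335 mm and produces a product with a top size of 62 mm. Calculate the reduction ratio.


5.4032

Reduction ratio = feed size / product size
= 335 / 62
= 5.4032


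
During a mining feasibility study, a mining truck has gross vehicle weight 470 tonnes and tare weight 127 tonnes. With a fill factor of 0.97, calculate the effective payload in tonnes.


Maximum payload = gross - tare
= 470 - 127 = 343 tonnes
Effective payload = max payload * fill factor
= 343 * 0.97
= 332.71 tonnes

332.71 tonnes


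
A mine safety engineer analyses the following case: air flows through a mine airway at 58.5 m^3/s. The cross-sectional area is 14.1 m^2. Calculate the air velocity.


4.1489 m/s

Velocity = flow rate / cross-sectional area
= 58.5 / 14.1
= 4.1489 m/s


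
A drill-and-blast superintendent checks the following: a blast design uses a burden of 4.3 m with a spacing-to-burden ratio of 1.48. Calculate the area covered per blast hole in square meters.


First, find the spacing:
Spacing = burden * ratio = 4.3 * 1.48
= 6.364 m
Then, calculate the area:
Area = burden * spacing = 4.3 * 6.364
= 27.3652 m^2

27.3652 m^2


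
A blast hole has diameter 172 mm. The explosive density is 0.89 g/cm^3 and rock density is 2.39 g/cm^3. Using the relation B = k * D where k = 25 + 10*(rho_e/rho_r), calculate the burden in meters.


4.9405 m

First, compute k:
rho_e / rho_r = 0.89 / 2.39 = 0.3723849372
k = 25 + 10 * 0.3723849372 = 28.72384937
Then, compute burden:
B = k * D / 1000 = 28.72384937 * 172 / 1000
= 4940.502092 / 1000
= 4.9405 m


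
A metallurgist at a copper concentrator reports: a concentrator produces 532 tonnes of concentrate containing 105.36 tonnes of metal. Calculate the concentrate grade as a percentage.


19.8045%

Grade = (metal in concentrate / concentrate mass) * 100
= (105.36 / 532) * 100
= 0.1980451128 * 100
= 19.8045%


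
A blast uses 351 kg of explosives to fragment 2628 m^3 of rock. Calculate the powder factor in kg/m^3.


0.1336 kg/m^3

Powder factor = explosive mass / rock volume
= 351 / 2628
= 0.1336 kg/m^3


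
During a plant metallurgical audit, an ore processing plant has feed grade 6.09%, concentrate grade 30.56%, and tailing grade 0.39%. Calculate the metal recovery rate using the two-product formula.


94.806%

Using the two-product formula:
R = 100 * c * (f - t) / (f * (c - t))
Numerator = 100 * 30.56 * (6.09 - 0.39)
= 100 * 30.56 * 5.7
= 17419.2
Denominator = 6.09 * (30.56 - 0.39)
= 6.09 * 30.17
= 183.7353
R = 17419.2 / 183.7353
= 94.806%


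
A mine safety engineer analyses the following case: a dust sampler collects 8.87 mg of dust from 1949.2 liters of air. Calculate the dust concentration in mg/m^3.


4.5506 mg/m^3

Convert liters to m^3: 1 m^3 = 1000 L
Concentration = mass / volume * 1000
= 8.87 / 1949.2 * 1000
= 0.004550584855 * 1000
= 4.5506 mg/m^3


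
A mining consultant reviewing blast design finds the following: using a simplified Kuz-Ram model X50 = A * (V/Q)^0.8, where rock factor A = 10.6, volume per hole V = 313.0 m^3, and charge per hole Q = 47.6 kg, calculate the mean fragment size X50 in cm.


Compute V/Q:
V/Q = 313.0 / 47.6 = 6.575630252
Raise to the power 0.8:
(V/Q)^0.8 = 6.575630252^0.8 = 4.511800706
Multiply by A:
X50 = 10.6 * 4.511800706
= 47.8251 cm

47.8251 cm


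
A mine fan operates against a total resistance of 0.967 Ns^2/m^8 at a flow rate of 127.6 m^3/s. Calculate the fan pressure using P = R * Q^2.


15744.4619 Pa

Compute Q^2:
Q^2 = 127.6^2 = 16281.76
Compute pressure:
P = R * Q^2 = 0.967 * 16281.76
= 15744.4619 Pa


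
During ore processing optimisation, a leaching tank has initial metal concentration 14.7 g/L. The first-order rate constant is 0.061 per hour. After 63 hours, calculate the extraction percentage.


Compute the exponent:
-k * t = -0.061 * 63 = -3.843
Remaining concentration:
C = 14.7 * exp(-3.843)
= 14.7 * 0.02142921717
= 0.3150094923 g/L
Extracted = 14.7 - 0.3150094923 = 14.38499051 g/L
Extraction % = 14.38499051 / 14.7 * 100
= 97.8571%

97.8571%


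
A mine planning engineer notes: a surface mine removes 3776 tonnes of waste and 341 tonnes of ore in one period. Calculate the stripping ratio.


11.0733

Stripping ratio = waste tonnage / ore tonnage
= 3776 / 341
= 11.0733


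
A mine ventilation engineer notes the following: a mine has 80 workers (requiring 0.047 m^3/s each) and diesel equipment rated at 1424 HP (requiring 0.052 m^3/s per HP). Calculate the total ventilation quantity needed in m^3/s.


77.808 m^3/s

Airflow for workers:
Q_people = 80 * 0.047 = 3.76 m^3/s
Airflow for diesel equipment:
Q_diesel = 1424 * 0.052 = 74.048 m^3/s
Total ventilation:
Q_total = 3.76 + 74.048
= 77.808 m^3/s


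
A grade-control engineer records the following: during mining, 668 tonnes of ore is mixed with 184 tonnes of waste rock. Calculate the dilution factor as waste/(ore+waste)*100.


Total material = ore + waste
= 668 + 184 = 852 tonnes
Dilution = waste / total * 100
= 184 / 852 * 100
= 0.2159624413 * 100
= 21.5962%

21.5962%


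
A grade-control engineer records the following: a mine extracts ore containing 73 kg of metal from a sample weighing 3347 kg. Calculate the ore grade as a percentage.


2.1811%

Ore grade = (metal mass / ore mass) * 100
= (73 / 3347) * 100
= 0.02181057664 * 100
= 2.1811%


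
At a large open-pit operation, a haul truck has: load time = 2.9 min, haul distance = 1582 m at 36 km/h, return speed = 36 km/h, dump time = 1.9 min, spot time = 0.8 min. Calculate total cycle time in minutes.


Convert haul speed to m/min: 36 * 1000/60 = 600 m/min
Haul time = 1582 / 600 = 2.636666667 min
Convert return speed to m/min: 36 * 1000/60 = 600 m/min
Return time = 1582 / 600 = 2.636666667 min
Total cycle time:
= 2.9 + 2.636666667 + 1.9 + 2.636666667 + 0.8
= 10.8733 min

10.8733 min


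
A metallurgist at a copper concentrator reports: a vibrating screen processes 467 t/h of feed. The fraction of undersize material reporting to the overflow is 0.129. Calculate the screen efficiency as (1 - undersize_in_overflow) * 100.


Screen efficiency = (1 - fraction of undersize in overflow) * 100
= (1 - 0.129) * 100
= 0.871 * 100
= 87.1%

87.1%


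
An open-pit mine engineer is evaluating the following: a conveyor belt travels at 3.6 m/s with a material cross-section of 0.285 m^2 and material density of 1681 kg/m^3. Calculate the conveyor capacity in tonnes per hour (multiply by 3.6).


6208.9416 t/h

Volumetric flow = speed * area
= 3.6 * 0.285 = 1.026 m^3/s
Mass flow = volumetric * density
= 1.026 * 1681 = 1724.706 kg/s
Convert to t/h: multiply by 3.6
Capacity = 1724.706 * 3.6
= 6208.9416 t/h


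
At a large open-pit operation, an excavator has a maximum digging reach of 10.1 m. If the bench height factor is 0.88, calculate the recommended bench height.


8.888 m

Bench height = reach * factor
= 10.1 * 0.88
= 8.888 m


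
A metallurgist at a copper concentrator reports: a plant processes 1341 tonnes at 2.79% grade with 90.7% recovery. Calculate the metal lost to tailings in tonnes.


Total metal in feed:
= 1341 * 2.79 / 100 = 37.4139 tonnes
Metal recovered:
= 37.4139 * 90.7 / 100 = 33.9344073 tonnes
Metal lost to tailings:
= 37.4139 - 33.9344073
= 3.4795 tonnes

3.4795 tonnes


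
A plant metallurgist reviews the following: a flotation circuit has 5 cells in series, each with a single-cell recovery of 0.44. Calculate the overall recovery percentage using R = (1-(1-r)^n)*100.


94.4927%

Complement of single-cell recovery:
1 - r = 1 - 0.44 = 0.56
Raise to power n:
(1 - r)^5 = 0.56^5 = 0.0550731776
Overall recovery:
R = (1 - 0.0550731776) * 100
= 94.4927%


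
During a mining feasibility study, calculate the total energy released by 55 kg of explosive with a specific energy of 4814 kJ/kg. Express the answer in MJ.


Energy = mass * specific_energy / 1000
= 55 * 4814 / 1000
= 264770 / 1000
= 264.77 MJ

264.77 MJ


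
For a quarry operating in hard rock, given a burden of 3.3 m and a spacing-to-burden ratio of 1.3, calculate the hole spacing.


4.29 m

Spacing = burden * ratio
= 3.3 * 1.3
= 4.29 m


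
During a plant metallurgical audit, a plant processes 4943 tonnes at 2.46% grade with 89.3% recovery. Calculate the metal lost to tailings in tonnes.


13.011 tonnes

Total metal in feed:
= 4943 * 2.46 / 100 = 121.5978 tonnes
Metal recovered:
= 121.5978 * 89.3 / 100 = 108.5868354 tonnes
Metal lost to tailings:
= 121.5978 - 108.5868354
= 13.011 tonnes


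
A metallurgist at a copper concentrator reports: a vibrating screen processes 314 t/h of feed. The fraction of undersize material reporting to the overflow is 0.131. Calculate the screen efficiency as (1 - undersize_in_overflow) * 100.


86.9%

Screen efficiency = (1 - fraction of undersize in overflow) * 100
= (1 - 0.131) * 100
= 0.869 * 100
= 86.9%


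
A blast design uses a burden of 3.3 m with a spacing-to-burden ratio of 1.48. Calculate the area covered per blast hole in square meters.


16.1172 m^2

First, find the spacing:
Spacing = burden * ratio = 3.3 * 1.48
= 4.884 m
Then, calculate the area:
Area = burden * spacing = 3.3 * 4.884
= 16.1172 m^2


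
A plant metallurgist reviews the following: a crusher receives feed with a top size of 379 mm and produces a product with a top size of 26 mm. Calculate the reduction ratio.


Reduction ratio = feed size / product size
= 379 / 26
= 14.5769

14.5769


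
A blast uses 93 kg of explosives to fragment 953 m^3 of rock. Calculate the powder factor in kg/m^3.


Powder factor = explosive mass / rock volume
= 93 / 953
= 0.0976 kg/m^3

0.0976 kg/m^3


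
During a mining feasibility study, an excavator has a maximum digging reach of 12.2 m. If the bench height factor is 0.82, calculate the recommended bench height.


10.004 m

Bench height = reach * factor
= 12.2 * 0.82
= 10.004 m


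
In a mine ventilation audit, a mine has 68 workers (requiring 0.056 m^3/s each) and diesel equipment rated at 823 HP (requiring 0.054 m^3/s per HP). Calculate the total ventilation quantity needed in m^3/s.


48.25 m^3/s

Airflow for workers:
Q_people = 68 * 0.056 = 3.808 m^3/s
Airflow for diesel equipment:
Q_diesel = 823 * 0.054 = 44.442 m^3/s
Total ventilation:
Q_total = 3.808 + 44.442
= 48.25 m^3/s


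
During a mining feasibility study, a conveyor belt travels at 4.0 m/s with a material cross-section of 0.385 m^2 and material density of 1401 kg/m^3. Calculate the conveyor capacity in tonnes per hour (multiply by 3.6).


7767.144 t/h

Volumetric flow = speed * area
= 4.0 * 0.385 = 1.54 m^3/s
Mass flow = volumetric * density
= 1.54 * 1401 = 2157.54 kg/s
Convert to t/h: multiply by 3.6
Capacity = 2157.54 * 3.6
= 7767.144 t/h


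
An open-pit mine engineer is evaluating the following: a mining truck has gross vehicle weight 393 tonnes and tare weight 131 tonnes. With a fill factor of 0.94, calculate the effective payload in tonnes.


Maximum payload = gross - tare
= 393 - 131 = 262 tonnes
Effective payload = max payload * fill factor
= 262 * 0.94
= 246.28 tonnes

246.28 tonnes


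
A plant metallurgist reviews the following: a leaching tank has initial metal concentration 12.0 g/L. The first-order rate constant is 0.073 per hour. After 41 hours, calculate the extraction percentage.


94.9863%

Compute the exponent:
-k * t = -0.073 * 41 = -2.993
Remaining concentration:
C = 12.0 * exp(-2.993)
= 12.0 * 0.05013680048
= 0.6016416058 g/L
Extracted = 12.0 - 0.6016416058 = 11.39835839 g/L
Extraction % = 11.39835839 / 12.0 * 100
= 94.9863%


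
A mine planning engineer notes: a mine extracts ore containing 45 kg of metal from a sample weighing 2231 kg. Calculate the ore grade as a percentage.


2.017%

Ore grade = (metal mass / ore mass) * 100
= (45 / 2231) * 100
= 0.02017032721 * 100
= 2.017%


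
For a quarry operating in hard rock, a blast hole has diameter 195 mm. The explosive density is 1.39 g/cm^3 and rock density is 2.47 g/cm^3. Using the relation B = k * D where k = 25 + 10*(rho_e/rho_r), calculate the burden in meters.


First, compute k:
rho_e / rho_r = 1.39 / 2.47 = 0.5627530364
k = 25 + 10 * 0.5627530364 = 30.62753036
Then, compute burden:
B = k * D / 1000 = 30.62753036 * 195 / 1000
= 5972.368421 / 1000
= 5.9724 m

5.9724 m


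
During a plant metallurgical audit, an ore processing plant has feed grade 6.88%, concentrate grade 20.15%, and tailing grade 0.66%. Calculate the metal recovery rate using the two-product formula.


93.4685%

Using the two-product formula:
R = 100 * c * (f - t) / (f * (c - t))
Numerator = 100 * 20.15 * (6.88 - 0.66)
= 100 * 20.15 * 6.22
= 12533.3
Denominator = 6.88 * (20.15 - 0.66)
= 6.88 * 19.49
= 134.0912
R = 12533.3 / 134.0912
= 93.4685%


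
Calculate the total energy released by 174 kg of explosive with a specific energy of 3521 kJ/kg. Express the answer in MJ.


612.654 MJ

Energy = mass * specific_energy / 1000
= 174 * 3521 / 1000
= 612654 / 1000
= 612.654 MJ


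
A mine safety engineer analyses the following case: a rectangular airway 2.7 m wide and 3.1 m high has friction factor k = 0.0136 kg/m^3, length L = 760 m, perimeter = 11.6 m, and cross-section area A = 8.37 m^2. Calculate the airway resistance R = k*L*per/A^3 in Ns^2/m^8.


0.2045 Ns^2/m^8

Compute the numerator:
k * L * per = 0.0136 * 760 * 11.6
= 119.8976
Compute the denominator:
A^3 = 8.37^3 = 586.376253
Resistance:
R = 119.8976 / 586.376253
= 0.2045 Ns^2/m^8


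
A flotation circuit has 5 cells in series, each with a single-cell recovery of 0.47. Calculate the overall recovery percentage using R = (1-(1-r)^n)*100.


Complement of single-cell recovery:
1 - r = 1 - 0.47 = 0.53
Raise to power n:
(1 - r)^5 = 0.53^5 = 0.0418195493
Overall recovery:
R = (1 - 0.0418195493) * 100
= 95.818%

95.818%


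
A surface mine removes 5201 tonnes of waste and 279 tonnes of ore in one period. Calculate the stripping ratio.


18.6416

Stripping ratio = waste tonnage / ore tonnage
= 5201 / 279
= 18.6416


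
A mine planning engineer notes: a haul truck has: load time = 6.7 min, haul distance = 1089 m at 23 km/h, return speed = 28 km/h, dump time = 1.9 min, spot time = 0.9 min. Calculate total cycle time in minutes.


Convert haul speed to m/min: 23 * 1000/60 = 383.3333333 m/min
Haul time = 1089 / 383.3333333 = 2.840869565 min
Convert return speed to m/min: 28 * 1000/60 = 466.6666667 m/min
Return time = 1089 / 466.6666667 = 2.333571429 min
Total cycle time:
= 6.7 + 2.840869565 + 1.9 + 2.333571429 + 0.9
= 14.6744 min

14.6744 min


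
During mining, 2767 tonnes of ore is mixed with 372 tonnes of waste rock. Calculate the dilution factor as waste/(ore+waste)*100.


Total material = ore + waste
= 2767 + 372 = 3139 tonnes
Dilution = waste / total * 100
= 372 / 3139 * 100
= 0.1185090793 * 100
= 11.8509%

11.8509%


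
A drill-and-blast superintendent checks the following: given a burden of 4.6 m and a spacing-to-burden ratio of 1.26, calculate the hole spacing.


5.796 m

Spacing = burden * ratio
= 4.6 * 1.26
= 5.796 m


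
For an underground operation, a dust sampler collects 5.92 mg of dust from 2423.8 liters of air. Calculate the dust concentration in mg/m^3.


Convert liters to m^3: 1 m^3 = 1000 L
Concentration = mass / volume * 1000
= 5.92 / 2423.8 * 1000
= 0.002442445746 * 1000
= 2.4424 mg/m^3

2.4424 mg/m^3


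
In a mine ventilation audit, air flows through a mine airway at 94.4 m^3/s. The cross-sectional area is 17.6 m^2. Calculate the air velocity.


Velocity = flow rate / cross-sectional area
= 94.4 / 17.6
= 5.3636 m/s

5.3636 m/s


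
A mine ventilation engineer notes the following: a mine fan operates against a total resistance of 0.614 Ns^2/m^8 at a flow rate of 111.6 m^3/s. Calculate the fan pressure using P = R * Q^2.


7647.0998 Pa

Compute Q^2:
Q^2 = 111.6^2 = 12454.56
Compute pressure:
P = R * Q^2 = 0.614 * 12454.56
= 7647.0998 Pa


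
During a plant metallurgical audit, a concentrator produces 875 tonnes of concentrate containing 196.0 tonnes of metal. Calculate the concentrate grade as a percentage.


22.4%

Grade = (metal in concentrate / concentrate mass) * 100
= (196.0 / 875) * 100
= 0.224 * 100
= 22.4%


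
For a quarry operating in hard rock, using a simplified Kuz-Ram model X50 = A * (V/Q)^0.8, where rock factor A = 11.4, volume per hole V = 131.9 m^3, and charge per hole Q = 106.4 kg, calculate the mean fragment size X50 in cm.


Compute V/Q:
V/Q = 131.9 / 106.4 = 1.239661654
Raise to the power 0.8:
(V/Q)^0.8 = 1.239661654^0.8 = 1.187524379
Multiply by A:
X50 = 11.4 * 1.187524379
= 13.5378 cm

13.5378 cm


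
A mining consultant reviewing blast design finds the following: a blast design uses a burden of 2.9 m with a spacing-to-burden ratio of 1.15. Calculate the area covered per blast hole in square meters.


First, find the spacing:
Spacing = burden * ratio = 2.9 * 1.15
= 3.335 m
Then, calculate the area:
Area = burden * spacing = 2.9 * 3.335
= 9.6715 m^2

9.6715 m^2


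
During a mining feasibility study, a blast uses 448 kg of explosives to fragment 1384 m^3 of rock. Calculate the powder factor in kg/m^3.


0.3237 kg/m^3

Powder factor = explosive mass / rock volume
= 448 / 1384
= 0.3237 kg/m^3


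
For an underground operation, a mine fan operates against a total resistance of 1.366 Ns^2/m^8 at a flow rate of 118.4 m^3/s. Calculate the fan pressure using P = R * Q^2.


Compute Q^2:
Q^2 = 118.4^2 = 14018.56
Compute pressure:
P = R * Q^2 = 1.366 * 14018.56
= 19149.353 Pa

19149.353 Pa


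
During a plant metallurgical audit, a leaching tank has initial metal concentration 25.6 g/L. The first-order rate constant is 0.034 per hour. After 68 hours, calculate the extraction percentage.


Compute the exponent:
-k * t = -0.034 * 68 = -2.312
Remaining concentration:
C = 25.6 * exp(-2.312)
= 25.6 * 0.09906292745
= 2.536010943 g/L
Extracted = 25.6 - 2.536010943 = 23.06398906 g/L
Extraction % = 23.06398906 / 25.6 * 100
= 90.0937%

90.0937%


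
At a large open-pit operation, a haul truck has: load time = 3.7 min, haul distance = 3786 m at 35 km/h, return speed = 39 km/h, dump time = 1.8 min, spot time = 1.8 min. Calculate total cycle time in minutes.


19.6149 min

Convert haul speed to m/min: 35 * 1000/60 = 583.3333333 m/min
Haul time = 3786 / 583.3333333 = 6.490285714 min
Convert return speed to m/min: 39 * 1000/60 = 650 m/min
Return time = 3786 / 650 = 5.824615385 min
Total cycle time:
= 3.7 + 6.490285714 + 1.8 + 5.824615385 + 1.8
= 19.6149 min


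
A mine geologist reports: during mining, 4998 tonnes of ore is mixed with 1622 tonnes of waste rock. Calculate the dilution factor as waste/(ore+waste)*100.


Total material = ore + waste
= 4998 + 1622 = 6620 tonnes
Dilution = waste / total * 100
= 1622 / 6620 * 100
= 0.2450151057 * 100
= 24.5015%

24.5015%


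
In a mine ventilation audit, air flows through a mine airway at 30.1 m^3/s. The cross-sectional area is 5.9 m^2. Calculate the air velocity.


5.1017 m/s

Velocity = flow rate / cross-sectional area
= 30.1 / 5.9
= 5.1017 m/s


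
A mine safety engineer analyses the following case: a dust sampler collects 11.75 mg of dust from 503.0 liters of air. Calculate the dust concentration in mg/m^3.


23.3598 mg/m^3

Convert liters to m^3: 1 m^3 = 1000 L
Concentration = mass / volume * 1000
= 11.75 / 503.0 * 1000
= 0.02335984095 * 1000
= 23.3598 mg/m^3


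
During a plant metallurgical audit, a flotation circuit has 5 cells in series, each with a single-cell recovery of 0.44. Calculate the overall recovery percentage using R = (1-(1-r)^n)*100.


94.4927%

Complement of single-cell recovery:
1 - r = 1 - 0.44 = 0.56
Raise to power n:
(1 - r)^5 = 0.56^5 = 0.0550731776
Overall recovery:
R = (1 - 0.0550731776) * 100
= 94.4927%


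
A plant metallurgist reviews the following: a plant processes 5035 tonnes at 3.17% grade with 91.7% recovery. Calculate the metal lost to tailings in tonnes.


Total metal in feed:
= 5035 * 3.17 / 100 = 159.6095 tonnes
Metal recovered:
= 159.6095 * 91.7 / 100 = 146.3619115 tonnes
Metal lost to tailings:
= 159.6095 - 146.3619115
= 13.2476 tonnes

13.2476 tonnes


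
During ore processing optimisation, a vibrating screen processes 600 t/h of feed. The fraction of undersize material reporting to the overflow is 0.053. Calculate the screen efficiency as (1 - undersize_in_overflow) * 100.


94.7%

Screen efficiency = (1 - fraction of undersize in overflow) * 100
= (1 - 0.053) * 100
= 0.947 * 100
= 94.7%


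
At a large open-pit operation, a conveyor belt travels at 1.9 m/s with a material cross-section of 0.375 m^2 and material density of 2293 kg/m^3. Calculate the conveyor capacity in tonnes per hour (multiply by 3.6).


5881.545 t/h

Volumetric flow = speed * area
= 1.9 * 0.375 = 0.7125 m^3/s
Mass flow = volumetric * density
= 0.7125 * 2293 = 1633.7625 kg/s
Convert to t/h: multiply by 3.6
Capacity = 1633.7625 * 3.6
= 5881.545 t/h


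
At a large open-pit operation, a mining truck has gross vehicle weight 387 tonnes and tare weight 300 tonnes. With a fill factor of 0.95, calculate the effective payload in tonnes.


Maximum payload = gross - tare
= 387 - 300 = 87 tonnes
Effective payload = max payload * fill factor
= 87 * 0.95
= 82.65 tonnes

82.65 tonnes


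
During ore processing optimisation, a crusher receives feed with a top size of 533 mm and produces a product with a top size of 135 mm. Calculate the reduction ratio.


Reduction ratio = feed size / product size
= 533 / 135
= 3.9481

3.9481


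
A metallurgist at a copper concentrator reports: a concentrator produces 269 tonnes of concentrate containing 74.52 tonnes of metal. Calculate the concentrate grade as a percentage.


Grade = (metal in concentrate / concentrate mass) * 100
= (74.52 / 269) * 100
= 0.2770260223 * 100
= 27.7026%

27.7026%


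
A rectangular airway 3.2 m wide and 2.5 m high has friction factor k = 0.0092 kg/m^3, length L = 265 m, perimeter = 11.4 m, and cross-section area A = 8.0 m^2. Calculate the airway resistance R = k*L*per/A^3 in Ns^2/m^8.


Compute the numerator:
k * L * per = 0.0092 * 265 * 11.4
= 27.7932
Compute the denominator:
A^3 = 8.0^3 = 512
Resistance:
R = 27.7932 / 512
= 0.0543 Ns^2/m^8

0.0543 Ns^2/m^8


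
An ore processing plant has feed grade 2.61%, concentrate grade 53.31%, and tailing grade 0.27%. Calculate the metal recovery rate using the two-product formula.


90.1116%

Using the two-product formula:
R = 100 * c * (f - t) / (f * (c - t))
Numerator = 100 * 53.31 * (2.61 - 0.27)
= 100 * 53.31 * 2.34
= 12474.54
Denominator = 2.61 * (53.31 - 0.27)
= 2.61 * 53.04
= 138.4344
R = 12474.54 / 138.4344
= 90.1116%


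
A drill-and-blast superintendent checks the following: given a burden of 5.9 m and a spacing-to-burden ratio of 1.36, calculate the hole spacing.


Spacing = burden * ratio
= 5.9 * 1.36
= 8.024 m

8.024 m


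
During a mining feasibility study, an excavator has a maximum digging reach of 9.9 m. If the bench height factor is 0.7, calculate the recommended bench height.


Bench height = reach * factor
= 9.9 * 0.7
= 6.93 m

6.93 m


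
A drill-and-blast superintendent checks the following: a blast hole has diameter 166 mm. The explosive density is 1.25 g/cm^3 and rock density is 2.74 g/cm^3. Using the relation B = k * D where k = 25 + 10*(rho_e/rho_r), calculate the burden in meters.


4.9073 m

First, compute k:
rho_e / rho_r = 1.25 / 2.74 = 0.4562043796
k = 25 + 10 * 0.4562043796 = 29.5620438
Then, compute burden:
B = k * D / 1000 = 29.5620438 * 166 / 1000
= 4907.29927 / 1000
= 4.9073 m


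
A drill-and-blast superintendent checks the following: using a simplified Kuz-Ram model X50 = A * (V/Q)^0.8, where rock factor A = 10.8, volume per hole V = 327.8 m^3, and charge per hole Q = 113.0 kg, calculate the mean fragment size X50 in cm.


25.3191 cm

Compute V/Q:
V/Q = 327.8 / 113.0 = 2.900884956
Raise to the power 0.8:
(V/Q)^0.8 = 2.900884956^0.8 = 2.34436055
Multiply by A:
X50 = 10.8 * 2.34436055
= 25.3191 cm


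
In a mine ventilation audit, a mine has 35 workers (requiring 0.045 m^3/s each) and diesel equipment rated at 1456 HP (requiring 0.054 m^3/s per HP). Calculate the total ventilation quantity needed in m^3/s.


Airflow for workers:
Q_people = 35 * 0.045 = 1.575 m^3/s
Airflow for diesel equipment:
Q_diesel = 1456 * 0.054 = 78.624 m^3/s
Total ventilation:
Q_total = 1.575 + 78.624
= 80.199 m^3/s

80.199 m^3/s


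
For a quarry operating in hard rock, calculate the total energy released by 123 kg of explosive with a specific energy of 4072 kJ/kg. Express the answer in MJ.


500.856 MJ

Energy = mass * specific_energy / 1000
= 123 * 4072 / 1000
= 500856 / 1000
= 500.856 MJ


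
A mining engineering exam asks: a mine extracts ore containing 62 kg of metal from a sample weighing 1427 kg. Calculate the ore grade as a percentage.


4.3448%

Ore grade = (metal mass / ore mass) * 100
= (62 / 1427) * 100
= 0.04344779257 * 100
= 4.3448%


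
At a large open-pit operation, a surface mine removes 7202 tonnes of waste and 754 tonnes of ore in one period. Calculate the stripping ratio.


Stripping ratio = waste tonnage / ore tonnage
= 7202 / 754
= 9.5517

9.5517


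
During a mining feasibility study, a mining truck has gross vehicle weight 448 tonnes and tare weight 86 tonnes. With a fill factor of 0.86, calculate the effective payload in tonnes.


Maximum payload = gross - tare
= 448 - 86 = 362 tonnes
Effective payload = max payload * fill factor
= 362 * 0.86
= 311.32 tonnes

311.32 tonnes


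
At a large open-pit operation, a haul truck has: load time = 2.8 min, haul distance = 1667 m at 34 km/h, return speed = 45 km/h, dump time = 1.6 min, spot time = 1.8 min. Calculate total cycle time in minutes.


Convert haul speed to m/min: 34 * 1000/60 = 566.6666667 m/min
Haul time = 1667 / 566.6666667 = 2.941764706 min
Convert return speed to m/min: 45 * 1000/60 = 750 m/min
Return time = 1667 / 750 = 2.222666667 min
Total cycle time:
= 2.8 + 2.941764706 + 1.6 + 2.222666667 + 1.8
= 11.3644 min

11.3644 min


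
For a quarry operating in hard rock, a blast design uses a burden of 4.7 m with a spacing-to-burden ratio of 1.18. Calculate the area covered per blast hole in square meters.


First, find the spacing:
Spacing = burden * ratio = 4.7 * 1.18
= 5.546 m
Then, calculate the area:
Area = burden * spacing = 4.7 * 5.546
= 26.0662 m^2

26.0662 m^2


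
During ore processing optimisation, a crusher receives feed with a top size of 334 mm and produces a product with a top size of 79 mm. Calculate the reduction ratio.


4.2278

Reduction ratio = feed size / product size
= 334 / 79
= 4.2278


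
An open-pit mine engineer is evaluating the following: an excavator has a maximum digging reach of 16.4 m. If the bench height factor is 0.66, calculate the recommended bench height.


Bench height = reach * factor
= 16.4 * 0.66
= 10.824 m

10.824 m


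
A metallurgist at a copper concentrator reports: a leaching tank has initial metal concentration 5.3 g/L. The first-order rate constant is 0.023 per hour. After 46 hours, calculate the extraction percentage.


Compute the exponent:
-k * t = -0.023 * 46 = -1.058
Remaining concentration:
C = 5.3 * exp(-1.058)
= 5.3 * 0.3471494153
= 1.839891901 g/L
Extracted = 5.3 - 1.839891901 = 3.460108099 g/L
Extraction % = 3.460108099 / 5.3 * 100
= 65.2851%

65.2851%


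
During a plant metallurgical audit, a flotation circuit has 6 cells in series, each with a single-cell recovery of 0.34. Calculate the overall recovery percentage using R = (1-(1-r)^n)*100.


Complement of single-cell recovery:
1 - r = 1 - 0.34 = 0.66
Raise to power n:
(1 - r)^6 = 0.66^6 = 0.08265395002
Overall recovery:
R = (1 - 0.08265395002) * 100
= 91.7346%

91.7346%


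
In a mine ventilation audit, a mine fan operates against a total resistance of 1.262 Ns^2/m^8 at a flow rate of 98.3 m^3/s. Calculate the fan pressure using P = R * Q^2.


Compute Q^2:
Q^2 = 98.3^2 = 9662.89
Compute pressure:
P = R * Q^2 = 1.262 * 9662.89
= 12194.5672 Pa

12194.5672 Pa


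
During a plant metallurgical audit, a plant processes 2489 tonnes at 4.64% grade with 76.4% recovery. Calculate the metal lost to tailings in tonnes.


27.2555 tonnes

Total metal in feed:
= 2489 * 4.64 / 100 = 115.4896 tonnes
Metal recovered:
= 115.4896 * 76.4 / 100 = 88.2340544 tonnes
Metal lost to tailings:
= 115.4896 - 88.2340544
= 27.2555 tonnes


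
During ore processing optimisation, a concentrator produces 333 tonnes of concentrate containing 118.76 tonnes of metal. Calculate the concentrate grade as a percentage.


35.6637%

Grade = (metal in concentrate / concentrate mass) * 100
= (118.76 / 333) * 100
= 0.3566366366 * 100
= 35.6637%


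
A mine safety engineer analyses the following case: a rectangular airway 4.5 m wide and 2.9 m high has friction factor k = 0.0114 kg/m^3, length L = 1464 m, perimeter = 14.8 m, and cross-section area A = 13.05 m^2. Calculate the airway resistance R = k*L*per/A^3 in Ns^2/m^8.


0.1111 Ns^2/m^8

Compute the numerator:
k * L * per = 0.0114 * 1464 * 14.8
= 247.00608
Compute the denominator:
A^3 = 13.05^3 = 2222.447625
Resistance:
R = 247.00608 / 2222.447625
= 0.1111 Ns^2/m^8


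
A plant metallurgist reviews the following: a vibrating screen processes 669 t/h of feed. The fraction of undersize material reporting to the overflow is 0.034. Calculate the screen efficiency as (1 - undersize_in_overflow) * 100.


Screen efficiency = (1 - fraction of undersize in overflow) * 100
= (1 - 0.034) * 100
= 0.966 * 100
= 96.6%

96.6%


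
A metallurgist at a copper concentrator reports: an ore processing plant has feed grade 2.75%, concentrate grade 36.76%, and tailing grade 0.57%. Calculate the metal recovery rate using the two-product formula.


80.5213%

Using the two-product formula:
R = 100 * c * (f - t) / (f * (c - t))
Numerator = 100 * 36.76 * (2.75 - 0.57)
= 100 * 36.76 * 2.18
= 8013.68
Denominator = 2.75 * (36.76 - 0.57)
= 2.75 * 36.19
= 99.5225
R = 8013.68 / 99.5225
= 80.5213%


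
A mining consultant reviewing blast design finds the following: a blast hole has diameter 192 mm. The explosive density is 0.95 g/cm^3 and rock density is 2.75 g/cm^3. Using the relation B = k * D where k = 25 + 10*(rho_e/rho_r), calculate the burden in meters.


5.4633 m

First, compute k:
rho_e / rho_r = 0.95 / 2.75 = 0.3454545455
k = 25 + 10 * 0.3454545455 = 28.45454545
Then, compute burden:
B = k * D / 1000 = 28.45454545 * 192 / 1000
= 5463.272727 / 1000
= 5.4633 m


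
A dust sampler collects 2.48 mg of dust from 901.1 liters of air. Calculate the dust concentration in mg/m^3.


Convert liters to m^3: 1 m^3 = 1000 L
Concentration = mass / volume * 1000
= 2.48 / 901.1 * 1000
= 0.002752191766 * 1000
= 2.7522 mg/m^3

2.7522 mg/m^3


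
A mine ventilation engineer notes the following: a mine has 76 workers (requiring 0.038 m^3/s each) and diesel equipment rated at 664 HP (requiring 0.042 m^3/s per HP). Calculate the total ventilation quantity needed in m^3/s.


30.776 m^3/s

Airflow for workers:
Q_people = 76 * 0.038 = 2.888 m^3/s
Airflow for diesel equipment:
Q_diesel = 664 * 0.042 = 27.888 m^3/s
Total ventilation:
Q_total = 2.888 + 27.888
= 30.776 m^3/s


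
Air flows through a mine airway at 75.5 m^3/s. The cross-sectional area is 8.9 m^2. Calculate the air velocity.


Velocity = flow rate / cross-sectional area
= 75.5 / 8.9
= 8.4831 m/s

8.4831 m/s


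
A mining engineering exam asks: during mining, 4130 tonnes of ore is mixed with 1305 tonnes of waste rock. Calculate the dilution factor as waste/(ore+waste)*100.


24.011%

Total material = ore + waste
= 4130 + 1305 = 5435 tonnes
Dilution = waste / total * 100
= 1305 / 5435 * 100
= 0.2401103956 * 100
= 24.011%


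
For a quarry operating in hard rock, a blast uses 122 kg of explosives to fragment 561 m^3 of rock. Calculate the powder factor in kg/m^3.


Powder factor = explosive mass / rock volume
= 122 / 561
= 0.2175 kg/m^3

0.2175 kg/m^3


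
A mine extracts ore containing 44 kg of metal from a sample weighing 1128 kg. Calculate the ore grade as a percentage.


Ore grade = (metal mass / ore mass) * 100
= (44 / 1128) * 100
= 0.0390070922 * 100
= 3.9007%

3.9007%


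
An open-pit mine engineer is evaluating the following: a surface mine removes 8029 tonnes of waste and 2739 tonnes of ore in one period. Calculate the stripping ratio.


Stripping ratio = waste tonnage / ore tonnage
= 8029 / 2739
= 2.9314

2.9314


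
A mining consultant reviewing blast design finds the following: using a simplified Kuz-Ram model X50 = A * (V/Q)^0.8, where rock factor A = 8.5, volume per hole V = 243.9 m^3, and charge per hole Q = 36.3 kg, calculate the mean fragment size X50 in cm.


39.0178 cm

Compute V/Q:
V/Q = 243.9 / 36.3 = 6.719008264
Raise to the power 0.8:
(V/Q)^0.8 = 6.719008264^0.8 = 4.590332452
Multiply by A:
X50 = 8.5 * 4.590332452
= 39.0178 cm


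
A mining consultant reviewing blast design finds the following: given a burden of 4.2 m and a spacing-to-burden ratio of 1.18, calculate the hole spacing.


Spacing = burden * ratio
= 4.2 * 1.18
= 4.956 m

4.956 m


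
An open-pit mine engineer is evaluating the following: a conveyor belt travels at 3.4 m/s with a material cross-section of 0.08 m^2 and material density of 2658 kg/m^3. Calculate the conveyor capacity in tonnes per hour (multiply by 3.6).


2602.7136 t/h

Volumetric flow = speed * area
= 3.4 * 0.08 = 0.272 m^3/s
Mass flow = volumetric * density
= 0.272 * 2658 = 722.976 kg/s
Convert to t/h: multiply by 3.6
Capacity = 722.976 * 3.6
= 2602.7136 t/h


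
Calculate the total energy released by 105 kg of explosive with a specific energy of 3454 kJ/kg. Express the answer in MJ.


362.67 MJ

Energy = mass * specific_energy / 1000
= 105 * 3454 / 1000
= 362670 / 1000
= 362.67 MJ


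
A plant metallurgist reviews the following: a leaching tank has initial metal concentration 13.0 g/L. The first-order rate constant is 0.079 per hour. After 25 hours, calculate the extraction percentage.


Compute the exponent:
-k * t = -0.079 * 25 = -1.975
Remaining concentration:
C = 13.0 * exp(-1.975)
= 13.0 * 0.1387613122
= 1.803897059 g/L
Extracted = 13.0 - 1.803897059 = 11.19610294 g/L
Extraction % = 11.19610294 / 13.0 * 100
= 86.1239%

86.1239%


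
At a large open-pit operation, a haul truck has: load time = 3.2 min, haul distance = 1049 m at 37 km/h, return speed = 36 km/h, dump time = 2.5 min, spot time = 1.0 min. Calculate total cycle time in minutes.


Convert haul speed to m/min: 37 * 1000/60 = 616.6666667 m/min
Haul time = 1049 / 616.6666667 = 1.701081081 min
Convert return speed to m/min: 36 * 1000/60 = 600 m/min
Return time = 1049 / 600 = 1.748333333 min
Total cycle time:
= 3.2 + 1.701081081 + 2.5 + 1.748333333 + 1.0
= 10.1494 min

10.1494 min


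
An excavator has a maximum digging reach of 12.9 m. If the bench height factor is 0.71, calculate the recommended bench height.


9.159 m

Bench height = reach * factor
= 12.9 * 0.71
= 9.159 m


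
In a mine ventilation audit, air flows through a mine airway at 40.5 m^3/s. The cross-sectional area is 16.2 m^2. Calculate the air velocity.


Velocity = flow rate / cross-sectional area
= 40.5 / 16.2
= 2.5 m/s

2.5 m/s


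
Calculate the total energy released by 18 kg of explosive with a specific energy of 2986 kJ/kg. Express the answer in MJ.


Energy = mass * specific_energy / 1000
= 18 * 2986 / 1000
= 53748 / 1000
= 53.748 MJ

53.748 MJ


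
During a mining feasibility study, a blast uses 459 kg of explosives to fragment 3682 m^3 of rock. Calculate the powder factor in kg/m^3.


Powder factor = explosive mass / rock volume
= 459 / 3682
= 0.1247 kg/m^3

0.1247 kg/m^3


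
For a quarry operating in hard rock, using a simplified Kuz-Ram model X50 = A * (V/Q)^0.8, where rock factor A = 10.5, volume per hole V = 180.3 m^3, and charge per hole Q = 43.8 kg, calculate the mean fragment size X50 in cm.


Compute V/Q:
V/Q = 180.3 / 43.8 = 4.116438356
Raise to the power 0.8:
(V/Q)^0.8 = 4.116438356^0.8 = 3.101825007
Multiply by A:
X50 = 10.5 * 3.101825007
= 32.5692 cm

32.5692 cm


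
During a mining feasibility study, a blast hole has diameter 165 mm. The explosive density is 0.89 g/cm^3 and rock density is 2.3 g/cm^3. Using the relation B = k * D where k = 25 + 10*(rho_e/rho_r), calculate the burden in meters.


4.7635 m

First, compute k:
rho_e / rho_r = 0.89 / 2.3 = 0.3869565217
k = 25 + 10 * 0.3869565217 = 28.86956522
Then, compute burden:
B = k * D / 1000 = 28.86956522 * 165 / 1000
= 4763.478261 / 1000
= 4.7635 m


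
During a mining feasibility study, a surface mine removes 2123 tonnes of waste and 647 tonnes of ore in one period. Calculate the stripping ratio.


Stripping ratio = waste tonnage / ore tonnage
= 2123 / 647
= 3.2813

3.2813


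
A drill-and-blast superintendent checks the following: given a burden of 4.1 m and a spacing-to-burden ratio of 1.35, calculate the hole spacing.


5.535 m

Spacing = burden * ratio
= 4.1 * 1.35
= 5.535 m


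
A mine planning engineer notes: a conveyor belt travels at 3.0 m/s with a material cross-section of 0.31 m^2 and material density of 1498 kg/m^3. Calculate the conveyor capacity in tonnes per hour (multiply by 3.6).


Volumetric flow = speed * area
= 3.0 * 0.31 = 0.93 m^3/s
Mass flow = volumetric * density
= 0.93 * 1498 = 1393.14 kg/s
Convert to t/h: multiply by 3.6
Capacity = 1393.14 * 3.6
= 5015.304 t/h

5015.304 t/h


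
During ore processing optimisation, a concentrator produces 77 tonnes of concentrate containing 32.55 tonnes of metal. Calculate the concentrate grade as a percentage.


Grade = (metal in concentrate / concentrate mass) * 100
= (32.55 / 77) * 100
= 0.4227272727 * 100
= 42.2727%

42.2727%


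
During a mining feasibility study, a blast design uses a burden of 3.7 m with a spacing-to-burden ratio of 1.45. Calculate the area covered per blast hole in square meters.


19.8505 m^2

First, find the spacing:
Spacing = burden * ratio = 3.7 * 1.45
= 5.365 m
Then, calculate the area:
Area = burden * spacing = 3.7 * 5.365
= 19.8505 m^2


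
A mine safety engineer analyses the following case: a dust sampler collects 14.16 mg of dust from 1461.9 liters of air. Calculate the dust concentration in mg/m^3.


9.686 mg/m^3

Convert liters to m^3: 1 m^3 = 1000 L
Concentration = mass / volume * 1000
= 14.16 / 1461.9 * 1000
= 0.009686025036 * 1000
= 9.686 mg/m^3


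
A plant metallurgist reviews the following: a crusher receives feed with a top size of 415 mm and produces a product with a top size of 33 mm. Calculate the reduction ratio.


Reduction ratio = feed size / product size
= 415 / 33
= 12.5758

12.5758


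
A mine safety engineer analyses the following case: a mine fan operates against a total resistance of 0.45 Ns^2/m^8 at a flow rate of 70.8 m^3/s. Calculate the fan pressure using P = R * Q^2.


2255.688 Pa

Compute Q^2:
Q^2 = 70.8^2 = 5012.64
Compute pressure:
P = R * Q^2 = 0.45 * 5012.64
= 2255.688 Pa


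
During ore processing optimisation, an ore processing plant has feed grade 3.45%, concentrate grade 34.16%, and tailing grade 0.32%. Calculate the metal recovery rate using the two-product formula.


Using the two-product formula:
R = 100 * c * (f - t) / (f * (c - t))
Numerator = 100 * 34.16 * (3.45 - 0.32)
= 100 * 34.16 * 3.13
= 10692.08
Denominator = 3.45 * (34.16 - 0.32)
= 3.45 * 33.84
= 116.748
R = 10692.08 / 116.748
= 91.5826%

91.5826%


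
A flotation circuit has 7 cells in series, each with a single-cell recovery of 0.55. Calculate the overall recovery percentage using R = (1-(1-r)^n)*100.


99.6263%

Complement of single-cell recovery:
1 - r = 1 - 0.55 = 0.45
Raise to power n:
(1 - r)^7 = 0.45^7 = 0.003736694531
Overall recovery:
R = (1 - 0.003736694531) * 100
= 99.6263%
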